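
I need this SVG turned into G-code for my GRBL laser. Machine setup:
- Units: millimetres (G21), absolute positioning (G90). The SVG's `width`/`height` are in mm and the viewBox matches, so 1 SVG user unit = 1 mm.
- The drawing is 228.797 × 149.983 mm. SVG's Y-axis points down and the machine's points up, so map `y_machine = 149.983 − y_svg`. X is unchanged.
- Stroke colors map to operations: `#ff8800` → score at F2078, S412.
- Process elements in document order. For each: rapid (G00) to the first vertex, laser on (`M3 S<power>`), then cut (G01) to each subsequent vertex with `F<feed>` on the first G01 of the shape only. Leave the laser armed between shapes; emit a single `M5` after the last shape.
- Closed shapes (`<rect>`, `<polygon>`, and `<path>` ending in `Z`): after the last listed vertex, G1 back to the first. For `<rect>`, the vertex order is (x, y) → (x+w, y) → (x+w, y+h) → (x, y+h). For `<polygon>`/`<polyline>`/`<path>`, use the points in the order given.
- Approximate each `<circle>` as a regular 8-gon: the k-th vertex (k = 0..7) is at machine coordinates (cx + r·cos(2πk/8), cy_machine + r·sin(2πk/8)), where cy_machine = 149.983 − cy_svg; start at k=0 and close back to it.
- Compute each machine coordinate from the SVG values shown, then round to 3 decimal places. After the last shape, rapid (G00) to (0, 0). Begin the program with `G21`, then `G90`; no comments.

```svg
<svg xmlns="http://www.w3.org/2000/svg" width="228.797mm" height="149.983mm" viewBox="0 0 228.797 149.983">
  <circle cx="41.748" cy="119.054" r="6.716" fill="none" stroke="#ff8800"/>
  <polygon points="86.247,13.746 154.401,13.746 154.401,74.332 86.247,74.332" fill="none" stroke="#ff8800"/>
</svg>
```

viewBox `0 0 228.797 149.983` with mm width/height → 1 unit = 1 mm. Flip: y_m = 149.983 − y_svg.

**Shape 1** — `<circle>` circle, stroke `#ff8800` → score (S412, F2078). Machine vertices: (48.464,30.929) → (46.497,35.678) → (41.748,37.645) → (36.999,35.678) → (35.032,30.929) → (36.999,26.180) → (41.748,24.213) → (46.497,26.180) → (48.464,30.929). Closed: final G1 returns to the first vertex.

**Shape 2** — `<polygon>` rectangle, stroke `#ff8800` → score (S412, F2078). Machine vertices: (86.247,136.237) → (154.401,136.237) → (154.401,75.651) → (86.247,75.651) → (86.247,136.237). Closed: final G1 returns to the first vertex.

G21
G90
G00 X48.464 Y30.929
M3 S412
G01 X46.497 Y35.678 F2078
G01 X41.748 Y37.645
G01 X36.999 Y35.678
G01 X35.032 Y30.929
G01 X36.999 Y26.180
G01 X41.748 Y24.213
G01 X46.497 Y26.180
G01 X48.464 Y30.929
G00 X86.247 Y136.237
M3 S412
G01 X154.401 Y136.237 F2078
G01 X154.401 Y75.651
G01 X86.247 Y75.651
G01 X86.247 Y136.237
M5
G00 X0.000 Y0.000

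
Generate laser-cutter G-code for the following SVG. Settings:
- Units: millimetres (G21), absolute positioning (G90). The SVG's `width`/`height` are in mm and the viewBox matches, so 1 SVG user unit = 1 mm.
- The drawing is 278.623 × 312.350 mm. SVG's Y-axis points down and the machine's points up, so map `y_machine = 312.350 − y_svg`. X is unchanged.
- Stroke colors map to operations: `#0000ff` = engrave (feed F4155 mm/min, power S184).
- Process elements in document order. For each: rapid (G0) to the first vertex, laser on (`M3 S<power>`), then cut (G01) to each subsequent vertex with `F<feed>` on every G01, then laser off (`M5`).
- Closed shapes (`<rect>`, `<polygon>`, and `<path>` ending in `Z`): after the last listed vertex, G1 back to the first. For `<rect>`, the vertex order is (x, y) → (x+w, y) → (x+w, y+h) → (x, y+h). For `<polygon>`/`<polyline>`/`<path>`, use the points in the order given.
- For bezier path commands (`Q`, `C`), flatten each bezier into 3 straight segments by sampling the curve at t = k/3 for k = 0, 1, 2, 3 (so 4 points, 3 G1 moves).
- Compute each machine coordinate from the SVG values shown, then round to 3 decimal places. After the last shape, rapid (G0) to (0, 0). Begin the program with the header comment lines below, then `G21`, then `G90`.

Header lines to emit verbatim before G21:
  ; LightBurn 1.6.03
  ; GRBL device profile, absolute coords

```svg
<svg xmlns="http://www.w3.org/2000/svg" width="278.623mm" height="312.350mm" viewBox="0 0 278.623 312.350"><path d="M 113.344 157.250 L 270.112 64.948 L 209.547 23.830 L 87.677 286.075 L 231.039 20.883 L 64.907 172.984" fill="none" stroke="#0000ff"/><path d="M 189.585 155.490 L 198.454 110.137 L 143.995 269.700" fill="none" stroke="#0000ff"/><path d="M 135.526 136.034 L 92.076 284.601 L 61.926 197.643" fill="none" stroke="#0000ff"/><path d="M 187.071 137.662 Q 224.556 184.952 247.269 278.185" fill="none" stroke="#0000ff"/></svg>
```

1 u = 1 mm; y_m = 312.350 − y.

[1] `<path>` open polyline, #0000ff→engrave S184 F4155: (113.344,155.100) → (270.112,247.402) → (209.547,288.520) → (87.677,26.275) → (231.039,291.467) → (64.907,139.366)

[2] `<path>` open polyline, #0000ff→engrave S184 F4155: (189.585,156.860) → (198.454,202.213) → (143.995,42.650)

[3] `<path>` open polyline, #0000ff→engrave S184 F4155: (135.526,176.316) → (92.076,27.749) → (61.926,114.707)

[4] `<path>` quadratic bezier, #0000ff→engrave S184 F4155: (187.071,174.688) → (210.420,138.057) → (230.486,91.216) → (247.269,34.165)

; LightBurn 1.6.03
; GRBL device profile, absolute coords
G21
G90
G0 X113.344 Y155.100
M3 S184
G01 X270.112 Y247.402 F4155
G01 X209.547 Y288.520 F4155
G01 X87.677 Y26.275 F4155
G01 X231.039 Y291.467 F4155
G01 X64.907 Y139.366 F4155
M5
G0 X189.585 Y156.860
M3 S184
G01 X198.454 Y202.213 F4155
G01 X143.995 Y42.650 F4155
M5
G0 X135.526 Y176.316
M3 S184
G01 X92.076 Y27.749 F4155
G01 X61.926 Y114.707 F4155
M5
G0 X187.071 Y174.688
M3 S184
G01 X210.420 Y138.057 F4155
G01 X230.486 Y91.216 F4155
G01 X247.269 Y34.165 F4155
M5
G0 X0.000 Y0.000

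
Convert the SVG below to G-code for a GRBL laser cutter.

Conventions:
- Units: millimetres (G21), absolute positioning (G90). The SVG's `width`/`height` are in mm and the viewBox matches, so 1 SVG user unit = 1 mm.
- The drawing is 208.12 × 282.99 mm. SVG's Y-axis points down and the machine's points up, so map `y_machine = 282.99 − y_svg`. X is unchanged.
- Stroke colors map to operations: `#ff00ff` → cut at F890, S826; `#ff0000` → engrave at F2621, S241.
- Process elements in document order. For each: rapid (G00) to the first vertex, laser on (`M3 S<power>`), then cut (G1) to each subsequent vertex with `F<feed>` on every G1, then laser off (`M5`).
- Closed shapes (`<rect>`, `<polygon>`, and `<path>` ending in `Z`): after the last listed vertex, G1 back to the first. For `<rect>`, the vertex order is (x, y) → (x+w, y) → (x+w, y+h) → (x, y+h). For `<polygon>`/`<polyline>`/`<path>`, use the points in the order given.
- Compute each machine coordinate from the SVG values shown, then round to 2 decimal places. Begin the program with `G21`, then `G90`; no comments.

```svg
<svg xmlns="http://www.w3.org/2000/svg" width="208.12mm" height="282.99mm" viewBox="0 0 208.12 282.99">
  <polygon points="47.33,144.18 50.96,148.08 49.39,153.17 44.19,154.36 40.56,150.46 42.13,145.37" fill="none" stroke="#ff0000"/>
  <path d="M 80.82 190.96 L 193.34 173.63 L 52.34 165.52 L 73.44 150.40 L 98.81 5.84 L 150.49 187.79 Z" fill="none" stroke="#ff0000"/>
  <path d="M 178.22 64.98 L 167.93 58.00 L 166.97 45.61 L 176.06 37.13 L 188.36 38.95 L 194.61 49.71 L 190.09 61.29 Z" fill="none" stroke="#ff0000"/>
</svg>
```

1 u = 1 mm; y_m = 282.99 − y.

[1] `<polygon>` regular polygon, #ff0000→engrave S241 F2621: (47.33,138.81) → (50.96,134.91) → (49.39,129.82) → (44.19,128.63) → (40.56,132.53) → (42.13,137.62) → (47.33,138.81) (closed)

[2] `<path>` closed polygon, #ff0000→engrave S241 F2621: (80.82,92.03) → (193.34,109.36) → (52.34,117.47) → (73.44,132.59) → (98.81,277.15) → (150.49,95.20) → (80.82,92.03) (closed)

[3] `<path>` regular polygon, #ff0000→engrave S241 F2621: (178.22,218.01) → (167.93,224.99) → (166.97,237.38) → (176.06,245.86) → (188.36,244.04) → (194.61,233.28) → (190.09,221.70) → (178.22,218.01) (closed)

G21
G90
G00 X47.33 Y138.81
M3 S241
G1 X50.96 Y134.91 F2621
G1 X49.39 Y129.82 F2621
G1 X44.19 Y128.63 F2621
G1 X40.56 Y132.53 F2621
G1 X42.13 Y137.62 F2621
G1 X47.33 Y138.81 F2621
M5
G00 X80.82 Y92.03
M3 S241
G1 X193.34 Y109.36 F2621
G1 X52.34 Y117.47 F2621
G1 X73.44 Y132.59 F2621
G1 X98.81 Y277.15 F2621
G1 X150.49 Y95.20 F2621
G1 X80.82 Y92.03 F2621
M5
G00 X178.22 Y218.01
M3 S241
G1 X167.93 Y224.99 F2621
G1 X166.97 Y237.38 F2621
G1 X176.06 Y245.86 F2621
G1 X188.36 Y244.04 F2621
G1 X194.61 Y233.28 F2621
G1 X190.09 Y221.70 F2621
G1 X178.22 Y218.01 F2621
M5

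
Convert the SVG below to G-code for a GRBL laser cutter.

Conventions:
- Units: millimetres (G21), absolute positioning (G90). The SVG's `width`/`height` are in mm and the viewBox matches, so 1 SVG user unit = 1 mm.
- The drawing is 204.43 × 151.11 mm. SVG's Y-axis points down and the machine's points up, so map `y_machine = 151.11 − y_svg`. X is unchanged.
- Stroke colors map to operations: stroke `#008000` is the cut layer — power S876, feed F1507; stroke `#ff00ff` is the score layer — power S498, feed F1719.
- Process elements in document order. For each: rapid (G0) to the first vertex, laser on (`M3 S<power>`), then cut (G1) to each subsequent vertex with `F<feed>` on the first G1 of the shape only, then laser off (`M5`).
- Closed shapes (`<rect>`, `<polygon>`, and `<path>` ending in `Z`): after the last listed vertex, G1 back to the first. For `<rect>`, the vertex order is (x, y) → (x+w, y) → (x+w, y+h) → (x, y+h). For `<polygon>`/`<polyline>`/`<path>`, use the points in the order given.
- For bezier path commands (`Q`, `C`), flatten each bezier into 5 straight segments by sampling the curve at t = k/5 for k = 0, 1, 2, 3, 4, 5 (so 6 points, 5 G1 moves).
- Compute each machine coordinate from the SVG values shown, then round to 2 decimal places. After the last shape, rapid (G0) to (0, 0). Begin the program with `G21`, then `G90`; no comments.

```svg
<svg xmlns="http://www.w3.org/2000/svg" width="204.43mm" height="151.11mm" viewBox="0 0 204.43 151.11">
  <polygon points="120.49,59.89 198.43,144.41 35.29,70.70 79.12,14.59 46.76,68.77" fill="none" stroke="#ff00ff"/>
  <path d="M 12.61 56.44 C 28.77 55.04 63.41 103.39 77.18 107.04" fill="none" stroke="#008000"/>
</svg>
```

1 u = 1 mm; y_m = 151.11 − y.

[1] `<polygon>` closed polygon, #ff00ff→score S498 F1719: (120.49,91.22) → (198.43,6.70) → (35.29,80.41) → (79.12,136.52) → (46.76,82.34) → (120.49,91.22) (closed)

[2] `<path>` cubic bezier, #008000→cut S876 F1507: (12.61,94.67) → (24.21,90.30) → (38.35,78.51) → (53.16,63.86) → (66.73,50.87) → (77.18,44.07)

G21
G90
G0 X120.49 Y91.22
M3 S498
G1 X198.43 Y6.70 F1719
G1 X35.29 Y80.41
G1 X79.12 Y136.52
G1 X46.76 Y82.34
G1 X120.49 Y91.22
M5
G0 X12.61 Y94.67
M3 S876
G1 X24.21 Y90.30 F1507
G1 X38.35 Y78.51
G1 X53.16 Y63.86
G1 X66.73 Y50.87
G1 X77.18 Y44.07
M5
G0 X0.00 Y0.00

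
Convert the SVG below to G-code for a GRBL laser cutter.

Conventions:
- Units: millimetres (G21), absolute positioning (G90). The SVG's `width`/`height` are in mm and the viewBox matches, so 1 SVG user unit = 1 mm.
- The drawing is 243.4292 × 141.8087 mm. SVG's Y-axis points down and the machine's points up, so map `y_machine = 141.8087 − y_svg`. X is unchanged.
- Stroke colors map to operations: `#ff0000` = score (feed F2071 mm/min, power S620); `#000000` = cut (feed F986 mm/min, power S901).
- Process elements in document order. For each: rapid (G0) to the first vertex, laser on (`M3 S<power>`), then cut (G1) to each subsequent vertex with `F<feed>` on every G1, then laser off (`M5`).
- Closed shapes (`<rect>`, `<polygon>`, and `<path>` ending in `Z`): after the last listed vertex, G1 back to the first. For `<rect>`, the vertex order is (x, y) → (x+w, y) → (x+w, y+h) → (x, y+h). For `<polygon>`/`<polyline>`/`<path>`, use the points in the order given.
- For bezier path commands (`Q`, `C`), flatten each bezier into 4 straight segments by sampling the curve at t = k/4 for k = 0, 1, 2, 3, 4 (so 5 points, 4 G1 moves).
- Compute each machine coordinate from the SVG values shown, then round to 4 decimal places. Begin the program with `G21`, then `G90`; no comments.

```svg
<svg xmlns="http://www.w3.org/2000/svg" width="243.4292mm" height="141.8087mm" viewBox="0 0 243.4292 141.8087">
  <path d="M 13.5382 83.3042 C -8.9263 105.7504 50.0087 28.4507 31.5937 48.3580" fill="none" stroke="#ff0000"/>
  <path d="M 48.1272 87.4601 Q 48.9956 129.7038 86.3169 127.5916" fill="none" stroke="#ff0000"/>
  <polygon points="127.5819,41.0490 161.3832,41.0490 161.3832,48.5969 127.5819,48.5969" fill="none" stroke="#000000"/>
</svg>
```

viewBox `0 0 243.4292 141.8087` with mm width/height → 1 unit = 1 mm. Flip: y_m = 141.8087 − y_svg.

**Shape 1** — `<path>` cubic bezier, stroke `#ff0000` → score (S620, F2071). Control points (SVG): P0=(13.5382,83.3042), P1=(-8.9263,105.7504), P2=(50.0087,28.4507), P3=(31.5937,48.3580); sampled at t=k/4. Machine vertices: (13.5382,58.5045) → (9.4718,57.2948) → (21.0474,75.0255) → (33.3823,93.2323) → (31.5937,93.4507). Open path.

**Shape 2** — `<path>` quadratic bezier, stroke `#ff0000` → score (S620, F2071). Control points (SVG): P0=(48.1272,87.4601), P1=(48.9956,129.7038), P2=(86.3169,127.5916); sampled at t=k/4. Machine vertices: (48.1272,54.3486) → (50.8397,35.9990) → (58.1088,23.1939) → (69.9346,15.9332) → (86.3169,14.2171). Open path.

**Shape 3** — `<polygon>` rectangle, stroke `#000000` → cut (S901, F986). Machine vertices: (127.5819,100.7597) → (161.3832,100.7597) → (161.3832,93.2118) → (127.5819,93.2118) → (127.5819,100.7597). Closed: final G1 returns to the first vertex.

G21
G90
G0 X13.5382 Y58.5045
M3 S620
G1 X9.4718 Y57.2948 F2071
G1 X21.0474 Y75.0255 F2071
G1 X33.3823 Y93.2323 F2071
G1 X31.5937 Y93.4507 F2071
M5
G0 X48.1272 Y54.3486
M3 S620
G1 X50.8397 Y35.9990 F2071
G1 X58.1088 Y23.1939 F2071
G1 X69.9346 Y15.9332 F2071
G1 X86.3169 Y14.2171 F2071
M5
G0 X127.5819 Y100.7597
M3 S901
G1 X161.3832 Y100.7597 F986
G1 X161.3832 Y93.2118 F986
G1 X127.5819 Y93.2118 F986
G1 X127.5819 Y100.7597 F986
M5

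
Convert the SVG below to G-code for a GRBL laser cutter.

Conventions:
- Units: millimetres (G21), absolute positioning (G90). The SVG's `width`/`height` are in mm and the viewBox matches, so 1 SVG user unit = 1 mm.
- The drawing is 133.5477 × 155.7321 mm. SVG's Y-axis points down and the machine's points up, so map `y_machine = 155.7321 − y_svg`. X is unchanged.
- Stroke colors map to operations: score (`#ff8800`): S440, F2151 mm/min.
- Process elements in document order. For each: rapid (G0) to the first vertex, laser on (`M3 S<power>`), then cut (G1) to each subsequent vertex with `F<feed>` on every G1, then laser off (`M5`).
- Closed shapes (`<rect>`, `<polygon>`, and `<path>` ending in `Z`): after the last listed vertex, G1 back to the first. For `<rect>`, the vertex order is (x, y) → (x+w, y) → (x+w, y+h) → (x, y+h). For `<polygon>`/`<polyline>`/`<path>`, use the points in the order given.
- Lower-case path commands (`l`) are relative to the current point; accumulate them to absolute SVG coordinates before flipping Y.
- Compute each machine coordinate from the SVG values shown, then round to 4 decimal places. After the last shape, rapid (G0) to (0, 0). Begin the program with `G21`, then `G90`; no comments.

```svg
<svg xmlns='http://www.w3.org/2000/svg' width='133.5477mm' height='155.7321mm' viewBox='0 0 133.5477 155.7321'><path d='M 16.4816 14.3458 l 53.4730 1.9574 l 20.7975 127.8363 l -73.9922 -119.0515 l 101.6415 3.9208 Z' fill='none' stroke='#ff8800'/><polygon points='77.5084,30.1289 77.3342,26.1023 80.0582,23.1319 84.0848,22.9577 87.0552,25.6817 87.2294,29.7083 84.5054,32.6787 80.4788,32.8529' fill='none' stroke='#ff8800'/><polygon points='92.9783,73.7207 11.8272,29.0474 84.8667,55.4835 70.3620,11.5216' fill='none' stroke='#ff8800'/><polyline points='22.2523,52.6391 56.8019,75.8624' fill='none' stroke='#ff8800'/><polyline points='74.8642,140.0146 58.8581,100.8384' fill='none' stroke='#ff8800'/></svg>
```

Since the viewBox matches the mm dimensions, user units are millimetres directly. The only transform is the Y-flip y_m = 155.7321 − y_svg.

Shape 1 is a closed polygon drawn with `<path>`. Its stroke #ff8800 means score at S440, F2151. After flipping Y the toolpath is (16.4816,141.3863) → (69.9546,139.4289) → (90.7521,11.5926) → (16.7599,130.6441) → (118.4014,126.7233) → (16.4816,141.3863), returning to the start.

Shape 2 is a regular polygon drawn with `<polygon>`. Its stroke #ff8800 means score at S440, F2151. After flipping Y the toolpath is (77.5084,125.6032) → (77.3342,129.6298) → (80.0582,132.6002) → (84.0848,132.7744) → (87.0552,130.0504) → (87.2294,126.0238) → (84.5054,123.0534) → (80.4788,122.8792) → (77.5084,125.6032), returning to the start.

Shape 3 is a closed polygon drawn with `<polygon>`. Its stroke #ff8800 means score at S440, F2151. After flipping Y the toolpath is (92.9783,82.0114) → (11.8272,126.6847) → (84.8667,100.2486) → (70.3620,144.2105) → (92.9783,82.0114), returning to the start.

Shape 4 is a line segment drawn with `<polyline>`. Its stroke #ff8800 means score at S440, F2151. After flipping Y the toolpath is (22.2523,103.0930) → (56.8019,79.8697).

Shape 5 is a line segment drawn with `<polyline>`. Its stroke #ff8800 means score at S440, F2151. After flipping Y the toolpath is (74.8642,15.7175) → (58.8581,54.8937).

G21
G90
G0 X16.4816 Y141.3863
M3 S440
G1 X69.9546 Y139.4289 F2151
G1 X90.7521 Y11.5926 F2151
G1 X16.7599 Y130.6441 F2151
G1 X118.4014 Y126.7233 F2151
G1 X16.4816 Y141.3863 F2151
M5
G0 X77.5084 Y125.6032
M3 S440
G1 X77.3342 Y129.6298 F2151
G1 X80.0582 Y132.6002 F2151
G1 X84.0848 Y132.7744 F2151
G1 X87.0552 Y130.0504 F2151
G1 X87.2294 Y126.0238 F2151
G1 X84.5054 Y123.0534 F2151
G1 X80.4788 Y122.8792 F2151
G1 X77.5084 Y125.6032 F2151
M5
G0 X92.9783 Y82.0114
M3 S440
G1 X11.8272 Y126.6847 F2151
G1 X84.8667 Y100.2486 F2151
G1 X70.3620 Y144.2105 F2151
G1 X92.9783 Y82.0114 F2151
M5
G0 X22.2523 Y103.0930
M3 S440
G1 X56.8019 Y79.8697 F2151
M5
G0 X74.8642 Y15.7175
M3 S440
G1 X58.8581 Y54.8937 F2151
M5
G0 X0.0000 Y0.0000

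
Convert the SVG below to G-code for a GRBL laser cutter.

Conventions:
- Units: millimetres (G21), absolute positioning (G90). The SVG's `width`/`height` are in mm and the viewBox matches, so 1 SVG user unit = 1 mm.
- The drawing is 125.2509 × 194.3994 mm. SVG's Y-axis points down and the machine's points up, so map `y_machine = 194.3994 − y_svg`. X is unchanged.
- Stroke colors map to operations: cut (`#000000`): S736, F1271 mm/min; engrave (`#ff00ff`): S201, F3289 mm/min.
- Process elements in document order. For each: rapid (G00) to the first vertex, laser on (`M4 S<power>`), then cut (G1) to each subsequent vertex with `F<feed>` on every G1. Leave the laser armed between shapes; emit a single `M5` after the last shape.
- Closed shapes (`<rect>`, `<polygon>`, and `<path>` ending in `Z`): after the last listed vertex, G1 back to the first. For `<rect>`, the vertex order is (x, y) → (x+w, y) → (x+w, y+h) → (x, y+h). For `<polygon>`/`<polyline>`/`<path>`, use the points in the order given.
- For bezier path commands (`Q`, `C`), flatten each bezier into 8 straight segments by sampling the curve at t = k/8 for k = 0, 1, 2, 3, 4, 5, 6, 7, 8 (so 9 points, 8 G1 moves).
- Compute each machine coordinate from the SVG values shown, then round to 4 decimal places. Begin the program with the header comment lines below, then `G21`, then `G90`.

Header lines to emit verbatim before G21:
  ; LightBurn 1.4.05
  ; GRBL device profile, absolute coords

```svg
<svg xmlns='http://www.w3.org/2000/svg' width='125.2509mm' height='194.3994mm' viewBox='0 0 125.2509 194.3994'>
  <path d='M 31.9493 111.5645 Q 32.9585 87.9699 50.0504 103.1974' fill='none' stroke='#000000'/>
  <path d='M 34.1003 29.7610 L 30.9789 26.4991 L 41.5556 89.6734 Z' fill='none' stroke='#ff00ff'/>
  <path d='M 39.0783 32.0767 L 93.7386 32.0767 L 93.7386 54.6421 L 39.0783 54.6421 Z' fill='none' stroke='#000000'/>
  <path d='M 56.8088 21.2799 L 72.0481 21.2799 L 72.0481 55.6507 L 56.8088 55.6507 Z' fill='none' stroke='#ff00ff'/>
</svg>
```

Since the viewBox matches the mm dimensions, user units are millimetres directly. The only transform is the Y-flip y_m = 194.3994 − y_svg.

Shape 1 is a quadratic bezier drawn with `<path>`. Its stroke #000000 means cut at S736, F1271. After flipping Y the toolpath is (31.9493,82.8349) → (32.4529,88.1270) → (33.4591,92.2058) → (34.9678,95.0715) → (36.9792,96.7240) → (39.4931,97.1633) → (42.5096,96.3894) → (46.0287,94.4023) → (50.0504,91.2020).

Shape 2 is a closed polygon drawn with `<path>`. Its stroke #ff00ff means engrave at S201, F3289. After flipping Y the toolpath is (34.1003,164.6384) → (30.9789,167.9003) → (41.5556,104.7260) → (34.1003,164.6384), returning to the start.

Shape 3 is a rectangle drawn with `<path>`. Its stroke #000000 means cut at S736, F1271. After flipping Y the toolpath is (39.0783,162.3227) → (93.7386,162.3227) → (93.7386,139.7573) → (39.0783,139.7573) → (39.0783,162.3227), returning to the start.

Shape 4 is a rectangle drawn with `<path>`. Its stroke #ff00ff means engrave at S201, F3289. After flipping Y the toolpath is (56.8088,173.1195) → (72.0481,173.1195) → (72.0481,138.7487) → (56.8088,138.7487) → (56.8088,173.1195), returning to the start.

; LightBurn 1.4.05
; GRBL device profile, absolute coords
G21
G90
G00 X31.9493 Y82.8349
M4 S736
G1 X32.4529 Y88.1270 F1271
G1 X33.4591 Y92.2058 F1271
G1 X34.9678 Y95.0715 F1271
G1 X36.9792 Y96.7240 F1271
G1 X39.4931 Y97.1633 F1271
G1 X42.5096 Y96.3894 F1271
G1 X46.0287 Y94.4023 F1271
G1 X50.0504 Y91.2020 F1271
G00 X34.1003 Y164.6384
M4 S201
G1 X30.9789 Y167.9003 F3289
G1 X41.5556 Y104.7260 F3289
G1 X34.1003 Y164.6384 F3289
G00 X39.0783 Y162.3227
M4 S736
G1 X93.7386 Y162.3227 F1271
G1 X93.7386 Y139.7573 F1271
G1 X39.0783 Y139.7573 F1271
G1 X39.0783 Y162.3227 F1271
G00 X56.8088 Y173.1195
M4 S201
G1 X72.0481 Y173.1195 F3289
G1 X72.0481 Y138.7487 F3289
G1 X56.8088 Y138.7487 F3289
G1 X56.8088 Y173.1195 F3289
M5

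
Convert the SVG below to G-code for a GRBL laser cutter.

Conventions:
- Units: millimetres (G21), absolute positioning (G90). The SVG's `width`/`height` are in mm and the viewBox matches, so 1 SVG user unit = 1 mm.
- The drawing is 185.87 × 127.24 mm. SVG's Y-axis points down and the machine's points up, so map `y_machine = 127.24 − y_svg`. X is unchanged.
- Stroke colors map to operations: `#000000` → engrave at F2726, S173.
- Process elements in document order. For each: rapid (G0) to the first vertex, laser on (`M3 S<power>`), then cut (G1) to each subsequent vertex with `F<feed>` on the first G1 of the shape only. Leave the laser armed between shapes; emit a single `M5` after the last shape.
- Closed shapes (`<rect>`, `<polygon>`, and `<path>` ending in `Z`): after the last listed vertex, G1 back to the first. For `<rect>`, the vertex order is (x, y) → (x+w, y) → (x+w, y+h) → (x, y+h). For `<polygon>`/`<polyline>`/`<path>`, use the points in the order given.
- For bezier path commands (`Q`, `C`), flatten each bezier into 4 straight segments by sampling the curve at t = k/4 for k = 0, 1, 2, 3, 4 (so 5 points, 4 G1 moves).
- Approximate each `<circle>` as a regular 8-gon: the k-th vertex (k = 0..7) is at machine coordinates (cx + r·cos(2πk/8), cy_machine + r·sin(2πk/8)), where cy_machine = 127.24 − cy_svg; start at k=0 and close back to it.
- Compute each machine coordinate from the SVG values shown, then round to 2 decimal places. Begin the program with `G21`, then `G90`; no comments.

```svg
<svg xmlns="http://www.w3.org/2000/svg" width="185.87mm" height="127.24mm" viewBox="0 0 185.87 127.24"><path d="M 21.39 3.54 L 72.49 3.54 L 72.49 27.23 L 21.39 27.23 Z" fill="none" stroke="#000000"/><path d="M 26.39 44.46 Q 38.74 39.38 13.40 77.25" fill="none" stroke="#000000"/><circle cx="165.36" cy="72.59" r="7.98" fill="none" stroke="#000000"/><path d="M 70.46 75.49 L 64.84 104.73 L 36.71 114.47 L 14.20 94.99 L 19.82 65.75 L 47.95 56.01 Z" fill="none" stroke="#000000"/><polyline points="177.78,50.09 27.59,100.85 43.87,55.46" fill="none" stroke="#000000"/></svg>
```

viewBox `0 0 185.87 127.24` with mm width/height → 1 unit = 1 mm. Flip: y_m = 127.24 − y_svg.

**Shape 1** — `<path>` rectangle, stroke `#000000` → engrave (S173, F2726). Machine vertices: (21.39,123.70) → (72.49,123.70) → (72.49,100.01) → (21.39,100.01) → (21.39,123.70). Closed: final G1 returns to the first vertex.

**Shape 2** — `<path>` quadratic bezier, stroke `#000000` → engrave (S173, F2726). Control points (SVG): P0=(26.39,44.46), P1=(38.74,39.38), P2=(13.40,77.25); sampled at t=k/4. Machine vertices: (26.39,82.78) → (30.21,82.64) → (29.32,77.12) → (23.71,66.24) → (13.40,49.99). Open path.

**Shape 3** — `<circle>` circle, stroke `#000000` → engrave (S173, F2726). Machine vertices: (173.34,54.65) → (171.00,60.29) → (165.36,62.63) → (159.72,60.29) → (157.38,54.65) → (159.72,49.01) → (165.36,46.67) → (171.00,49.01) → (173.34,54.65). Closed: final G1 returns to the first vertex.

**Shape 4** — `<path>` regular polygon, stroke `#000000` → engrave (S173, F2726). Machine vertices: (70.46,51.75) → (64.84,22.51) → (36.71,12.77) → (14.20,32.25) → (19.82,61.49) → (47.95,71.23) → (70.46,51.75). Closed: final G1 returns to the first vertex.

**Shape 5** — `<polyline>` open polyline, stroke `#000000` → engrave (S173, F2726). Machine vertices: (177.78,77.15) → (27.59,26.39) → (43.87,71.78). Open path.

G21
G90
G0 X21.39 Y123.70
M3 S173
G1 X72.49 Y123.70 F2726
G1 X72.49 Y100.01
G1 X21.39 Y100.01
G1 X21.39 Y123.70
G0 X26.39 Y82.78
M3 S173
G1 X30.21 Y82.64 F2726
G1 X29.32 Y77.12
G1 X23.71 Y66.24
G1 X13.40 Y49.99
G0 X173.34 Y54.65
M3 S173
G1 X171.00 Y60.29 F2726
G1 X165.36 Y62.63
G1 X159.72 Y60.29
G1 X157.38 Y54.65
G1 X159.72 Y49.01
G1 X165.36 Y46.67
G1 X171.00 Y49.01
G1 X173.34 Y54.65
G0 X70.46 Y51.75
M3 S173
G1 X64.84 Y22.51 F2726
G1 X36.71 Y12.77
G1 X14.20 Y32.25
G1 X19.82 Y61.49
G1 X47.95 Y71.23
G1 X70.46 Y51.75
G0 X177.78 Y77.15
M3 S173
G1 X27.59 Y26.39 F2726
G1 X43.87 Y71.78
M5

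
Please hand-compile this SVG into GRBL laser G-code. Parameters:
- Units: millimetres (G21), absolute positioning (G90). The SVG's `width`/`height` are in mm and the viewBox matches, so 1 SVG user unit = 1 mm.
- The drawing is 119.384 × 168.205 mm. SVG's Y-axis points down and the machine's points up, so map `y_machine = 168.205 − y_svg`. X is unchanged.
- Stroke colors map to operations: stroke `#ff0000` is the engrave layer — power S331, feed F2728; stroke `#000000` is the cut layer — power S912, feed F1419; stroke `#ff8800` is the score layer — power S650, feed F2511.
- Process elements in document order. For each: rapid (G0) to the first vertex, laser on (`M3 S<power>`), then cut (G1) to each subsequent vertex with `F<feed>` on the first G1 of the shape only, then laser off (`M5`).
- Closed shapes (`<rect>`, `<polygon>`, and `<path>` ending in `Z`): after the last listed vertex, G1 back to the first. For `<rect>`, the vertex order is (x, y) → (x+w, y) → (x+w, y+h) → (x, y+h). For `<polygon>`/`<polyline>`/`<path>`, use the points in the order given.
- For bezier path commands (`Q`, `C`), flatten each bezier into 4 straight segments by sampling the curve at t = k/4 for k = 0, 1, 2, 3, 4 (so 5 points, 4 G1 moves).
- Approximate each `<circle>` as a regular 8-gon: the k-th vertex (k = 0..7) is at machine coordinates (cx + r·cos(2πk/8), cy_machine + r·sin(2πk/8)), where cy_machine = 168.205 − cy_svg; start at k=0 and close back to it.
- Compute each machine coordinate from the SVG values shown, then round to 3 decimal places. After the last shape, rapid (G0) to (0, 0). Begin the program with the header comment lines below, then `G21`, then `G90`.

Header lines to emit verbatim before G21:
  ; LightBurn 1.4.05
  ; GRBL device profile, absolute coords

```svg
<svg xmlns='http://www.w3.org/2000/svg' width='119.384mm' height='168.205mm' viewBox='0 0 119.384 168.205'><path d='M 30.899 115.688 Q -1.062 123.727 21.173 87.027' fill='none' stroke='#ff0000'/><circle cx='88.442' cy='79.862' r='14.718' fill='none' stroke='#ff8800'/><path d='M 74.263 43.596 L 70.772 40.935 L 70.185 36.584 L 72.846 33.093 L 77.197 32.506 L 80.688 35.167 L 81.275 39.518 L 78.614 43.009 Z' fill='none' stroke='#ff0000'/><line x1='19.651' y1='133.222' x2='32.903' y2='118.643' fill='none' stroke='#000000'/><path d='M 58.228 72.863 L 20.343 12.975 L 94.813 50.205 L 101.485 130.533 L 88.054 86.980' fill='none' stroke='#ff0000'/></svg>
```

1 u = 1 mm; y_m = 168.205 − y.

[1] `<path>` quadratic bezier, #ff0000→engrave S331 F2728: (30.899,52.517) → (18.306,51.294) → (12.487,55.663) → (13.443,65.624) → (21.173,81.178)

[2] `<circle>` circle, #ff8800→score S650 F2511: (103.160,88.343) → (98.849,98.750) → (88.442,103.061) → (78.035,98.750) → (73.724,88.343) → (78.035,77.936) → (88.442,73.625) → (98.849,77.936) → (103.160,88.343) (closed)

[3] `<path>` regular polygon, #ff0000→engrave S331 F2728: (74.263,124.609) → (70.772,127.270) → (70.185,131.621) → (72.846,135.112) → (77.197,135.699) → (80.688,133.038) → (81.275,128.687) → (78.614,125.196) → (74.263,124.609) (closed)

[4] `<line>` line segment, #000000→cut S912 F1419: (19.651,34.983) → (32.903,49.562)

[5] `<path>` open polyline, #ff0000→engrave S331 F2728: (58.228,95.342) → (20.343,155.230) → (94.813,118.000) → (101.485,37.672) → (88.054,81.225)

; LightBurn 1.4.05
; GRBL device profile, absolute coords
G21
G90
G0 X30.899 Y52.517
M3 S331
G1 X18.306 Y51.294 F2728
G1 X12.487 Y55.663
G1 X13.443 Y65.624
G1 X21.173 Y81.178
M5
G0 X103.160 Y88.343
M3 S650
G1 X98.849 Y98.750 F2511
G1 X88.442 Y103.061
G1 X78.035 Y98.750
G1 X73.724 Y88.343
G1 X78.035 Y77.936
G1 X88.442 Y73.625
G1 X98.849 Y77.936
G1 X103.160 Y88.343
M5
G0 X74.263 Y124.609
M3 S331
G1 X70.772 Y127.270 F2728
G1 X70.185 Y131.621
G1 X72.846 Y135.112
G1 X77.197 Y135.699
G1 X80.688 Y133.038
G1 X81.275 Y128.687
G1 X78.614 Y125.196
G1 X74.263 Y124.609
M5
G0 X19.651 Y34.983
M3 S912
G1 X32.903 Y49.562 F1419
M5
G0 X58.228 Y95.342
M3 S331
G1 X20.343 Y155.230 F2728
G1 X94.813 Y118.000
G1 X101.485 Y37.672
G1 X88.054 Y81.225
M5
G0 X0.000 Y0.000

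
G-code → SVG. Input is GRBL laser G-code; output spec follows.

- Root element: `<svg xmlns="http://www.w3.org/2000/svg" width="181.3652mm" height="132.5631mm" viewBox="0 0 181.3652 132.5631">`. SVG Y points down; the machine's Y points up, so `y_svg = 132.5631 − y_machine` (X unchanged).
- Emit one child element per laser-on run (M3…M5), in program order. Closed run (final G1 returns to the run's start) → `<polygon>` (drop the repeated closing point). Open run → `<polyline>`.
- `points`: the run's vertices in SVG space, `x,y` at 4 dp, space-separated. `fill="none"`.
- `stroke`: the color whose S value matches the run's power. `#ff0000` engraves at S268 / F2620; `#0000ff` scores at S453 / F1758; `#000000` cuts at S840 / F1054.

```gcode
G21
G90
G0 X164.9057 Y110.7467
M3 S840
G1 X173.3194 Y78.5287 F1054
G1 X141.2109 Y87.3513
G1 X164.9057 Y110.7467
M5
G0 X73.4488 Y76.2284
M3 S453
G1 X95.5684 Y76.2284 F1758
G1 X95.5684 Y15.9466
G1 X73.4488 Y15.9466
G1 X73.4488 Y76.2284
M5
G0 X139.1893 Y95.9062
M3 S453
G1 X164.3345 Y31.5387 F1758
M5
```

y_svg = 132.5631 − y_m.

[1] S840→`#000000` (cut); closed run; points: 164.9057,21.8164 173.3194,54.0344 141.2109,45.2118

[2] S453→`#0000ff` (score); closed run; points: 73.4488,56.3347 95.5684,56.3347 95.5684,116.6165 73.4488,116.6165

[3] S453→`#0000ff` (score); open run; points: 139.1893,36.6569 164.3345,101.0244

<svg xmlns="http://www.w3.org/2000/svg" width="181.3652mm" height="132.5631mm" viewBox="0 0 181.3652 132.5631">
  <polygon points="164.9057,21.8164 173.3194,54.0344 141.2109,45.2118" fill="none" stroke="#000000"/>
  <polygon points="73.4488,56.3347 95.5684,56.3347 95.5684,116.6165 73.4488,116.6165" fill="none" stroke="#0000ff"/>
  <polyline points="139.1893,36.6569 164.3345,101.0244" fill="none" stroke="#0000ff"/>
</svg>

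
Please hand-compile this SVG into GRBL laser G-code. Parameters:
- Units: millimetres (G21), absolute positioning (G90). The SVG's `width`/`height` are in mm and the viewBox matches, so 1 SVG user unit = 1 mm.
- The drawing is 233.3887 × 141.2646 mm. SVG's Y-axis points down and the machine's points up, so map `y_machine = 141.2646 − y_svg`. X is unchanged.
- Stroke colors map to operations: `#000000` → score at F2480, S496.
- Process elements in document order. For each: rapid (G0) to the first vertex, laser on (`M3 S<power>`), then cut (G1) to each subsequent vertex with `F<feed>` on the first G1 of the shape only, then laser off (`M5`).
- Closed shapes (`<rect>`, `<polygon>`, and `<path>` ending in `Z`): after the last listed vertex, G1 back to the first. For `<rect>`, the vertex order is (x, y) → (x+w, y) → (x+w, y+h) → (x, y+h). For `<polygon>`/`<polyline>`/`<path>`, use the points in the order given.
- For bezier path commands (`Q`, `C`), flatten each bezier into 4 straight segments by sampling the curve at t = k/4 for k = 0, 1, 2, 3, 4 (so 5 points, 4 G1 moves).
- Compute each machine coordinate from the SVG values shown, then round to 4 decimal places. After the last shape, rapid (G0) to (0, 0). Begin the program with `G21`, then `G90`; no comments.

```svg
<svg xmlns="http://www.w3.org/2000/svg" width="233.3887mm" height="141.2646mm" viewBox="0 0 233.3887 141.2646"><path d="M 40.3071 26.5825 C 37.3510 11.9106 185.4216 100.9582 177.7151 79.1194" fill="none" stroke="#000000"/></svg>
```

viewBox `0 0 233.3887 141.2646` with mm width/height → 1 unit = 1 mm. Flip: y_m = 141.2646 − y_svg.

**Shape 1** — `<path>` cubic bezier, stroke `#000000` → score (S496, F2480). Control points (SVG): P0=(40.3071,26.5825), P1=(37.3510,11.9106), P2=(185.4216,100.9582), P3=(177.7151,79.1194); sampled at t=k/4. Machine vertices: (40.3071,114.6821) → (61.6137,109.5918) → (110.7925,85.7261) → (159.0806,63.2041) → (177.7151,62.1452). Open path.

G21
G90
G0 X40.3071 Y114.6821
M3 S496
G1 X61.6137 Y109.5918 F2480
G1 X110.7925 Y85.7261
G1 X159.0806 Y63.2041
G1 X177.7151 Y62.1452
M5
G0 X0.0000 Y0.0000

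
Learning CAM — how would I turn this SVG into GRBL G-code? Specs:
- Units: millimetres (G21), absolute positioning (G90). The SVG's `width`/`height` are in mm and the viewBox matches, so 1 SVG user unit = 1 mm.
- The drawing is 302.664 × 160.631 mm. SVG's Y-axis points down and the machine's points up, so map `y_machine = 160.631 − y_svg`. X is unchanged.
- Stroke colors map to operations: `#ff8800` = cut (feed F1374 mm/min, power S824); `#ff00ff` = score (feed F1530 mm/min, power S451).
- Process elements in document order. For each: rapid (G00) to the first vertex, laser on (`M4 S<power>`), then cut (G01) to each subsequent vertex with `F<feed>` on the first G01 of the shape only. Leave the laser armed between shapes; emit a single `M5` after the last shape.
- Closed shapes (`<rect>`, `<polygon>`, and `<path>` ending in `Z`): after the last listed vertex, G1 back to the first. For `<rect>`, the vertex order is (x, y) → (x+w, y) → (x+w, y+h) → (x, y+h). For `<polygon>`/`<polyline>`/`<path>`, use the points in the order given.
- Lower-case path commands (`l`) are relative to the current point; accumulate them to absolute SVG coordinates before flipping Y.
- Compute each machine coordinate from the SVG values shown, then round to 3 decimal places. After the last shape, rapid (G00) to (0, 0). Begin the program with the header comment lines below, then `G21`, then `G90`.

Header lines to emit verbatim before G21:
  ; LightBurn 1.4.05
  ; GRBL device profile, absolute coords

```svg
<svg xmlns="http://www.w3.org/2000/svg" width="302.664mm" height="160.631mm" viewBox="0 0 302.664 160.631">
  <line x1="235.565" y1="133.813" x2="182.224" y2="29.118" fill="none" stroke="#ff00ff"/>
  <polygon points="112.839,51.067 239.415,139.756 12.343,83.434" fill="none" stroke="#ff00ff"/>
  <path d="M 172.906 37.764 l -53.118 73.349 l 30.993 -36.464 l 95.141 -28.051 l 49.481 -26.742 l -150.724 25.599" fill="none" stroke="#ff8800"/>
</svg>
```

; LightBurn 1.4.05
; GRBL device profile, absolute coords
G21
G90
G00 X235.565 Y26.818
M4 S451
G01 X182.224 Y131.513 F1530
G00 X112.839 Y109.564
M4 S451
G01 X239.415 Y20.875 F1530
G01 X12.343 Y77.197
G01 X112.839 Y109.564
G00 X172.906 Y122.867
M4 S824
G01 X119.788 Y49.518 F1374
G01 X150.781 Y85.982
G01 X245.922 Y114.033
G01 X295.403 Y140.775
G01 X144.679 Y115.176
M5
G00 X0.000 Y0.000

1 u = 1 mm; y_m = 160.631 − y.

[1] `<line>` line segment, #ff00ff→score S451 F1530: (235.565,26.818) → (182.224,131.513)

[2] `<polygon>` closed polygon, #ff00ff→score S451 F1530: (112.839,109.564) → (239.415,20.875) → (12.343,77.197) → (112.839,109.564) (closed)

[3] `<path>` open polyline, #ff8800→cut S824 F1374: (172.906,122.867) → (119.788,49.518) → (150.781,85.982) → (245.922,114.033) → (295.403,140.775) → (144.679,115.176)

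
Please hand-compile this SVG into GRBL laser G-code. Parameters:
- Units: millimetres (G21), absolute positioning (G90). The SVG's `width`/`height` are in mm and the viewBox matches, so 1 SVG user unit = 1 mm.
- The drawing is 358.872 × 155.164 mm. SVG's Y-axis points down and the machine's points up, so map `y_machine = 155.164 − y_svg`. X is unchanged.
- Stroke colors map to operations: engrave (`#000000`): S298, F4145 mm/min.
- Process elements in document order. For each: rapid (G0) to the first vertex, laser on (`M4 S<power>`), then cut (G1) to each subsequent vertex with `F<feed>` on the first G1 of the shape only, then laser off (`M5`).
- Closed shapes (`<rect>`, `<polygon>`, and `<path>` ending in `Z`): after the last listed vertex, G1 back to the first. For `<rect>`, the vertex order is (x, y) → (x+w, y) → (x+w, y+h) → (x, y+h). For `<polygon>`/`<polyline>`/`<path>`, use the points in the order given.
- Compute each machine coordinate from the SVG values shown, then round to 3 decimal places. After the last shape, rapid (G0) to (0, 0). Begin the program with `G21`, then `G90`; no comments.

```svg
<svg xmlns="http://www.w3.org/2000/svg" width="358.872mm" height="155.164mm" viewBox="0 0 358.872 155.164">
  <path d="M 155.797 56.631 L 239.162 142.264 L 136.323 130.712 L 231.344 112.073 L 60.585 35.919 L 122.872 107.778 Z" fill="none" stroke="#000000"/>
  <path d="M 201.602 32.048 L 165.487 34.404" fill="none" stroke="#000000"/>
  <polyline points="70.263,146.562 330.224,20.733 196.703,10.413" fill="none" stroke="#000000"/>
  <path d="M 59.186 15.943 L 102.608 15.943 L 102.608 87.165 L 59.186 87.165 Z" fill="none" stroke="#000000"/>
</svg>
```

Since the viewBox matches the mm dimensions, user units are millimetres directly. The only transform is the Y-flip y_m = 155.164 − y_svg.

Shape 1 is a closed polygon drawn with `<path>`. Its stroke #000000 means engrave at S298, F4145. After flipping Y the toolpath is (155.797,98.533) → (239.162,12.900) → (136.323,24.452) → (231.344,43.091) → (60.585,119.245) → (122.872,47.386) → (155.797,98.533), returning to the start.

Shape 2 is a line segment drawn with `<path>`. Its stroke #000000 means engrave at S298, F4145. After flipping Y the toolpath is (201.602,123.116) → (165.487,120.760).

Shape 3 is a open polyline drawn with `<polyline>`. Its stroke #000000 means engrave at S298, F4145. After flipping Y the toolpath is (70.263,8.602) → (330.224,134.431) → (196.703,144.751).

Shape 4 is a rectangle drawn with `<path>`. Its stroke #000000 means engrave at S298, F4145. After flipping Y the toolpath is (59.186,139.221) → (102.608,139.221) → (102.608,67.999) → (59.186,67.999) → (59.186,139.221), returning to the start.

G21
G90
G0 X155.797 Y98.533
M4 S298
G1 X239.162 Y12.900 F4145
G1 X136.323 Y24.452
G1 X231.344 Y43.091
G1 X60.585 Y119.245
G1 X122.872 Y47.386
G1 X155.797 Y98.533
M5
G0 X201.602 Y123.116
M4 S298
G1 X165.487 Y120.760 F4145
M5
G0 X70.263 Y8.602
M4 S298
G1 X330.224 Y134.431 F4145
G1 X196.703 Y144.751
M5
G0 X59.186 Y139.221
M4 S298
G1 X102.608 Y139.221 F4145
G1 X102.608 Y67.999
G1 X59.186 Y67.999
G1 X59.186 Y139.221
M5
G0 X0.000 Y0.000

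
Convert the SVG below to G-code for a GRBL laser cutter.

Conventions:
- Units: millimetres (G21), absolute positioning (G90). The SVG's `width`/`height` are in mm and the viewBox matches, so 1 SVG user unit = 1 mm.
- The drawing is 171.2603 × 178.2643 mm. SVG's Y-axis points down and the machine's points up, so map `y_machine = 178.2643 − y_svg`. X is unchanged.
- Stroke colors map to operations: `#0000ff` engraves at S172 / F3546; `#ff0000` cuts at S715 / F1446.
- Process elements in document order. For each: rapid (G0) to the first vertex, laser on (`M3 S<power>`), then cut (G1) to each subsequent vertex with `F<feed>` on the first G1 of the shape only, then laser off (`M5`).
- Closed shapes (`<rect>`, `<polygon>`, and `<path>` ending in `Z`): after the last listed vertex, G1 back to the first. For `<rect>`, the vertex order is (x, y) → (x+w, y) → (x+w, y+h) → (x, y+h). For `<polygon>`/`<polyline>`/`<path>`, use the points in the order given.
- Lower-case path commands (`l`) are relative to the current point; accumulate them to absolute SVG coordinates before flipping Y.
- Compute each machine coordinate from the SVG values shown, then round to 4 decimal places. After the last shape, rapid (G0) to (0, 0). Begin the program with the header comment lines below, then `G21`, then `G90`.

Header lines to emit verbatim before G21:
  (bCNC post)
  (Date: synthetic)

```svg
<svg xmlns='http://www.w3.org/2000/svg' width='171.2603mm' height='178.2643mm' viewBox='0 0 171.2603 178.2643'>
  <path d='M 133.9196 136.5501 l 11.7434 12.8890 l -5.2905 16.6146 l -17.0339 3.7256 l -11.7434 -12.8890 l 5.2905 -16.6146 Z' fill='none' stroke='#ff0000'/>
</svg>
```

viewBox `0 0 171.2603 178.2643` with mm width/height → 1 unit = 1 mm. Flip: y_m = 178.2643 − y_svg.

**Shape 1** — `<path>` regular polygon, stroke `#ff0000` → cut (S715, F1446). Machine vertices: (133.9196,41.7142) → (145.6630,28.8252) → (140.3725,12.2106) → (123.3386,8.4850) → (111.5952,21.3740) → (116.8857,37.9886) → (133.9196,41.7142). Closed: final G1 returns to the first vertex.

(bCNC post)
(Date: synthetic)
G21
G90
G0 X133.9196 Y41.7142
M3 S715
G1 X145.6630 Y28.8252 F1446
G1 X140.3725 Y12.2106
G1 X123.3386 Y8.4850
G1 X111.5952 Y21.3740
G1 X116.8857 Y37.9886
G1 X133.9196 Y41.7142
M5
G0 X0.0000 Y0.0000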